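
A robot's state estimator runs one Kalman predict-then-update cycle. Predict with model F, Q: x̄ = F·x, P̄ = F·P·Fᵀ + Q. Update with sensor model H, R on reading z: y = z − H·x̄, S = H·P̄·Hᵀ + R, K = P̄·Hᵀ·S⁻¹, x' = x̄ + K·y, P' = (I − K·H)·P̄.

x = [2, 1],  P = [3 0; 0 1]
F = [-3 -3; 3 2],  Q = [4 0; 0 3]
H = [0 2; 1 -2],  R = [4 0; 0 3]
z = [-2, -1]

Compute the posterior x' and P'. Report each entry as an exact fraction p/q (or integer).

x' = [-365/228, -103/228]
P' = [2017/684 443/684; 443/684 373/684]

x̄ = F·x = [-9, 8]
P̄ = F·P·Fᵀ + Q = [40 -33; -33 34]
y = z − H·x̄ = [-18, 24]
S = H·P̄·Hᵀ + R = [140 -202; -202 311]
K = P̄·Hᵀ·S⁻¹ = [443/1368 377/684; 373/1368 -101/684]
x' = x̄ + K·y = [-365/228, -103/228]
P' = (I − K·H)·P̄ = [2017/684 443/684; 443/684 373/684]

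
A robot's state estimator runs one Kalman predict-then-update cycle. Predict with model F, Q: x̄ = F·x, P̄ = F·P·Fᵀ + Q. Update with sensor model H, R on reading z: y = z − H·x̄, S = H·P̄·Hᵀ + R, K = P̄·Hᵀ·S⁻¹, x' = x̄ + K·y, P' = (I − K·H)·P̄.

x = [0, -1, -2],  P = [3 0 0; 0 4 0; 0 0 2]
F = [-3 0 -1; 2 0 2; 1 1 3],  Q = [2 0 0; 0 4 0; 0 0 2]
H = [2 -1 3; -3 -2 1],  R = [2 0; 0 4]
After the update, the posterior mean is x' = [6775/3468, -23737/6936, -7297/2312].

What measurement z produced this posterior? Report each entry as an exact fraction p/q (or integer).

z = [-2, -2]

x̄ = F·x = [2, -4, -7]
P̄ = F·P·Fᵀ + Q = [31 -22 -15; -22 24 18; -15 18 27]
S = H·P̄·Hᵀ + R = [193 -56; -56 160]
K = P̄·Hᵀ·S⁻¹ = [83/867 -1271/3468; -7/867 1541/6936; 76/289 733/2312]
x' − x̄ = [-161/3468, 4007/6936, 8887/2312] = K·y
y = (KᵀK)⁻¹·Kᵀ·(x' − x̄) = [11, 3]
z = y + H·x̄ = [11, 3] + [-13, -5] = [-2, -2]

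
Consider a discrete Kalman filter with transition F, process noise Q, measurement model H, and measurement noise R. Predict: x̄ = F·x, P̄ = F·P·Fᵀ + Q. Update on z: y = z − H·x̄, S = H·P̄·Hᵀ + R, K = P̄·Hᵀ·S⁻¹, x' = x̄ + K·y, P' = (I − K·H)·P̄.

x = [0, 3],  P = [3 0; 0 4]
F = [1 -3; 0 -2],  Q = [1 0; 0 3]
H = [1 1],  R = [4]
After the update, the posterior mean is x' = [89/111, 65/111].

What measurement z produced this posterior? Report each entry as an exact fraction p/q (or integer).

z = [2]

x̄ = F·x = [-9, -6]
P̄ = F·P·Fᵀ + Q = [40 24; 24 19]
S = H·P̄·Hᵀ + R = [111]
K = P̄·Hᵀ·S⁻¹ = [64/111; 43/111]
x' − x̄ = [1088/111, 731/111] = K·y
y = (KᵀK)⁻¹·Kᵀ·(x' − x̄) = [17]
z = y + H·x̄ = [17] + [-15] = [2]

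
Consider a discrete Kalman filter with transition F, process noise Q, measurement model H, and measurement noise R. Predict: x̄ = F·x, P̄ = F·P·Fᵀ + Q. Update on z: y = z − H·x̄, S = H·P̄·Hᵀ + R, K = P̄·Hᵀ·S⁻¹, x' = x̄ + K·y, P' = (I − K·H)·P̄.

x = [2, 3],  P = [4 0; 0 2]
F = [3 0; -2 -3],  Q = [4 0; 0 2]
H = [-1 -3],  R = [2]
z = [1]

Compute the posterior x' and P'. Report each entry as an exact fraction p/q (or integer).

x' = [154/111, -33/37]
P' = [3928/111 -440/37; -440/37 156/37]

x̄ = F·x = [6, -13]
P̄ = F·P·Fᵀ + Q = [40 -24; -24 36]
y = z − H·x̄ = [-32]
S = H·P̄·Hᵀ + R = [222]
K = P̄·Hᵀ·S⁻¹ = [16/111; -14/37]
x' = x̄ + K·y = [154/111, -33/37]
P' = (I − K·H)·P̄ = [3928/111 -440/37; -440/37 156/37]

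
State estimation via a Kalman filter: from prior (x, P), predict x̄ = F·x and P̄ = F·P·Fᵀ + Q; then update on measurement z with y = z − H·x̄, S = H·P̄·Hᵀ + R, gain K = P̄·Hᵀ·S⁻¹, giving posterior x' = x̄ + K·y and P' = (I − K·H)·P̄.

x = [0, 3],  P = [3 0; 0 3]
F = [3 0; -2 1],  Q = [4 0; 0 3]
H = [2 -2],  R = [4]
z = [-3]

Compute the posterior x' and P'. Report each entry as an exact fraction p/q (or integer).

x' = [147/172, 102/43]
P' = [265/86 108/43; 108/43 126/43]

x̄ = F·x = [0, 3]
P̄ = F·P·Fᵀ + Q = [31 -18; -18 18]
y = z − H·x̄ = [3]
S = H·P̄·Hᵀ + R = [344]
K = P̄·Hᵀ·S⁻¹ = [49/172; -9/43]
x' = x̄ + K·y = [147/172, 102/43]
P' = (I − K·H)·P̄ = [265/86 108/43; 108/43 126/43]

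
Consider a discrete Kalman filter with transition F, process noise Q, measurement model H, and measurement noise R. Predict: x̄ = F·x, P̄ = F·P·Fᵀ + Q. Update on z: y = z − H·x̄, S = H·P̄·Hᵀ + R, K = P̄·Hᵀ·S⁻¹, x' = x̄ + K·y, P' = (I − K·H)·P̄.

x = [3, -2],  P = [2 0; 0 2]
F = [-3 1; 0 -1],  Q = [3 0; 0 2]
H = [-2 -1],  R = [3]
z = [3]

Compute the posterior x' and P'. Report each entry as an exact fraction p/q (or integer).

x' = [-253/91, 2]
P' = [157/91 -2; -2 4]

x̄ = F·x = [-11, 2]
P̄ = F·P·Fᵀ + Q = [23 -2; -2 4]
y = z − H·x̄ = [-17]
S = H·P̄·Hᵀ + R = [91]
K = P̄·Hᵀ·S⁻¹ = [-44/91; 0]
x' = x̄ + K·y = [-253/91, 2]
P' = (I − K·H)·P̄ = [157/91 -2; -2 4]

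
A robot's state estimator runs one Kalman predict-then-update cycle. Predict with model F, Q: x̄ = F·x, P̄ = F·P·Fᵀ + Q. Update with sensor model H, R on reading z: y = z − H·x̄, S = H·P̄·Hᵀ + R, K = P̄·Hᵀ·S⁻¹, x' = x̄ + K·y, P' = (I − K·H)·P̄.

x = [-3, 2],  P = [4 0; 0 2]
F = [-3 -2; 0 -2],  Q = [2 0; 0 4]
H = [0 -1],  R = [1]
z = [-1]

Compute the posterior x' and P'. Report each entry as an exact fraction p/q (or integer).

x' = [105/13, 8/13]
P' = [534/13 8/13; 8/13 12/13]

x̄ = F·x = [5, -4]
P̄ = F·P·Fᵀ + Q = [46 8; 8 12]
y = z − H·x̄ = [-5]
S = H·P̄·Hᵀ + R = [13]
K = P̄·Hᵀ·S⁻¹ = [-8/13; -12/13]
x' = x̄ + K·y = [105/13, 8/13]
P' = (I − K·H)·P̄ = [534/13 8/13; 8/13 12/13]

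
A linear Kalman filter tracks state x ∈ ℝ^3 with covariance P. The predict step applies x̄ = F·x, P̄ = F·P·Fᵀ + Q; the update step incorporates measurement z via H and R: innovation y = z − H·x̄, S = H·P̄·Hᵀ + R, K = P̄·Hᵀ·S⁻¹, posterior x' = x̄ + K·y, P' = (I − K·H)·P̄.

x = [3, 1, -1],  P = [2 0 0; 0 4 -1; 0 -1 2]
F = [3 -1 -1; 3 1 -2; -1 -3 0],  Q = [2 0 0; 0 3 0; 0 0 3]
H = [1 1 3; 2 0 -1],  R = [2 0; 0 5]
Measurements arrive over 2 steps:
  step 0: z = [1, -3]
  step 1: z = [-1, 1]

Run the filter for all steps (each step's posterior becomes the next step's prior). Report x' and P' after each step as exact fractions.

step 0: x̄ = F·x = [9, 12, -6]
step 0: P̄ = F·P·Fᵀ + Q = [24 17 3; 17 37 -24; 3 -24 41]
step 0: y = z − H·x̄ = [-2, -27]
step 0: S = H·P̄·Hᵀ + R = [340 -2; -2 130]
step 0: K = P̄·Hᵀ·S⁻¹ = [3295/22098 3850/11049; -556/11049 4921/11049; 6595/22098 -2924/11049]
step 0: x' = x̄ + K·y = [-7804/11049, 833/11049, 6059/11049]
step 0: P' = (I − K·H)·P̄ = [9551/11049 -5812/11049 -148/11049; -5812/11049 113387/11049 -36229/11049; -148/11049 -36229/11049 14324/11049]
step 1: x̄ = F·x = [-30304/11049, -34697/11049, 5305/11049]
step 1: P̄ = F·P·Fᵀ + Q = [199070/11049 -33677/11049 249169/11049; -33677/11049 401609/11049 -528364/11049; 249169/11049 -528364/11049 1028309/11049]
step 1: y = z − H·x̄ = [12679/3683, 202/29]
step 1: S = H·P̄·Hᵀ + R = [2711678/3683 -2572/29; -2572/29 2318/29]
step 1: K = P̄·Hᵀ·S⁻¹ = [2393923/15648107 10591527/31296214; -4700170/46944321 19289815/46944321; 14771843/46944321 -23560285/93888642]
step 1: x' = x̄ + K·y = [6633170/46944321, -29235653/46944321, -8662061/46944321]
step 1: P' = (I − K·H)·P̄ = [76427461/93888642 -14823218/46944321 -6017983/93888642; -14823218/46944321 127903137/15648107 -42031837/15648107; -6017983/93888642 -42031837/15648107 35255153/31296214]

step 0: x' = [-7804/11049, 833/11049, 6059/11049], P' = [9551/11049 -5812/11049 -148/11049; -5812/11049 113387/11049 -36229/11049; -148/11049 -36229/11049 14324/11049]
step 1: x' = [6633170/46944321, -29235653/46944321, -8662061/46944321], P' = [76427461/93888642 -14823218/46944321 -6017983/93888642; -14823218/46944321 127903137/15648107 -42031837/15648107; -6017983/93888642 -42031837/15648107 35255153/31296214]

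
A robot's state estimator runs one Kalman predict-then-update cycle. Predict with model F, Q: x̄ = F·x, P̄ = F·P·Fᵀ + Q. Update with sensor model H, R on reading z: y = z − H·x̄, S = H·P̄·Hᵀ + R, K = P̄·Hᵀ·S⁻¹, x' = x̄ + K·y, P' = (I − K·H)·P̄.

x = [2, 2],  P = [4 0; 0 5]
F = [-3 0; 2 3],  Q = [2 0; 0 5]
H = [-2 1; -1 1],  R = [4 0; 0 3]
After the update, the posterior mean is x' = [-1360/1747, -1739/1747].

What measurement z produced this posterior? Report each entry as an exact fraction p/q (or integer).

z = [1, -1]

x̄ = F·x = [-6, 10]
P̄ = F·P·Fᵀ + Q = [38 -24; -24 66]
S = H·P̄·Hᵀ + R = [318 214; 214 155]
K = P̄·Hᵀ·S⁻¹ = [-1116/1747 842/1747; -795/1747 2112/1747]
x' − x̄ = [9122/1747, -19209/1747] = K·y
y = (KᵀK)⁻¹·Kᵀ·(x' − x̄) = [-21, -17]
z = y + H·x̄ = [-21, -17] + [22, 16] = [1, -1]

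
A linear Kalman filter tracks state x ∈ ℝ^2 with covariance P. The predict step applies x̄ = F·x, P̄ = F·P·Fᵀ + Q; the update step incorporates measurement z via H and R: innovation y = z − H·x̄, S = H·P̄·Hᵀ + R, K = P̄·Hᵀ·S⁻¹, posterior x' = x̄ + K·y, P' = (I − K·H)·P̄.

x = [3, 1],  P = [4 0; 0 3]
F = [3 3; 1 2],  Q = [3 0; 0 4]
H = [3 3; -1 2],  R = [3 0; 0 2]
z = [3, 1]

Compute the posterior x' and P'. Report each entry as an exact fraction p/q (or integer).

x' = [2697/6122, 3655/6122]
P' = [1083/3061 -405/3061; -405/3061 745/3061]

x̄ = F·x = [12, 5]
P̄ = F·P·Fᵀ + Q = [66 30; 30 20]
y = z − H·x̄ = [-48, 3]
S = H·P̄·Hᵀ + R = [1317 12; 12 28]
K = P̄·Hᵀ·S⁻¹ = [678/3061 -1893/6122; 340/3061 1895/6122]
x' = x̄ + K·y = [2697/6122, 3655/6122]
P' = (I − K·H)·P̄ = [1083/3061 -405/3061; -405/3061 745/3061]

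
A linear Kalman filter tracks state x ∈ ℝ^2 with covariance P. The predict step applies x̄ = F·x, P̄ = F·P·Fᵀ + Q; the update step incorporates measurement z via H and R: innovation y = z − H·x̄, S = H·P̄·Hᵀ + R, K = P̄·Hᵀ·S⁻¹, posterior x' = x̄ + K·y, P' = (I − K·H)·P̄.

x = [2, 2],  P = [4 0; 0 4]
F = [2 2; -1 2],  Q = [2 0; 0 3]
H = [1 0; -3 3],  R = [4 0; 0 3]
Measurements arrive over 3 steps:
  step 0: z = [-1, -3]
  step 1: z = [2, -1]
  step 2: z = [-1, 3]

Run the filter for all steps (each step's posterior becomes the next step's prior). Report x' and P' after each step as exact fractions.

step 0: x' = [5/61, -55/61], P' = [2188/671 2162/671; 2162/671 4713/1342]
step 1: x' = [124502/185687, 38502/185687], P' = [463500/185687 436058/185687; 436058/185687 467220/185687]
step 2: x' = [-48608719/39164665, -2347571/7832933], P' = [94716692/39164665 17789594/7832933; 17789594/7832933 38216139/15665866]

step 0: x̄ = F·x = [8, 2]
step 0: P̄ = F·P·Fᵀ + Q = [34 8; 8 23]
step 0: y = z − H·x̄ = [-9, 15]
step 0: S = H·P̄·Hᵀ + R = [38 -78; -78 372]
step 0: K = P̄·Hᵀ·S⁻¹ = [547/671 -26/671; 1081/1342 389/1342]
step 0: x' = x̄ + K·y = [5/61, -55/61]
step 0: P' = (I − K·H)·P̄ = [2188/671 2162/671; 2162/671 4713/1342]
step 1: x̄ = F·x = [-100/61, -115/61]
step 1: P̄ = F·P·Fᵀ + Q = [36816/671 9374/671; 9374/671 4979/671]
step 1: y = z − H·x̄ = [222/61, -16/61]
step 1: S = H·P̄·Hᵀ + R = [39500/671 -82326/671; -82326/671 209436/671]
step 1: K = P̄·Hᵀ·S⁻¹ = [115875/185687 -27442/185687; 218029/371374 31162/185687]
step 1: x' = x̄ + K·y = [124502/185687, 38502/185687]
step 1: P' = (I − K·H)·P̄ = [463500/185687 436058/185687; 436058/185687 467220/185687]
step 2: x̄ = F·x = [326008/185687, -47498/185687]
step 2: P̄ = F·P·Fᵀ + Q = [7582718/185687 1813996/185687; 1813996/185687 1145209/185687]
step 2: y = z − H·x̄ = [-511695/185687, 1677579/185687]
step 2: S = H·P̄·Hᵀ + R = [8325466/185687 -17306166/185687; -17306166/185687 46456476/185687]
step 2: K = P̄·Hᵀ·S⁻¹ = [23679173/39164665 -5768722/39164665; 8894797/15665866 2636951/15665866]
step 2: x' = x̄ + K·y = [-48608719/39164665, -2347571/7832933]
step 2: P' = (I − K·H)·P̄ = [94716692/39164665 17789594/7832933; 17789594/7832933 38216139/15665866]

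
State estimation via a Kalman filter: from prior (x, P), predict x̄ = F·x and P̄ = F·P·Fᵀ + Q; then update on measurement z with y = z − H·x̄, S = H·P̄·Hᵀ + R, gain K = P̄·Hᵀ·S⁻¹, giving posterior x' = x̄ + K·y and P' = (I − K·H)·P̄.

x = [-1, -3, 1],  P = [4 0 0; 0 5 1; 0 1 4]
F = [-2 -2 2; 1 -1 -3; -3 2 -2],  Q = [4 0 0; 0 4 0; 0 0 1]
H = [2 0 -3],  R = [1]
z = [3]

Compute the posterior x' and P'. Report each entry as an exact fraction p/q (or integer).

x̄ = F·x = [10, -1, -5]
P̄ = F·P·Fᵀ + Q = [48 -18 -4; -18 55 -2; -4 -2 65]
y = z − H·x̄ = [-32]
S = H·P̄·Hᵀ + R = [826]
K = P̄·Hᵀ·S⁻¹ = [54/413; -15/413; -29/118]
x' = x̄ + K·y = [2402/413, 67/413, 169/59]
P' = (I − K·H)·P̄ = [13992/413 -5814/413 1330/59; -5814/413 22265/413 -553/59; 1330/59 -553/59 1783/118]

x' = [2402/413, 67/413, 169/59]
P' = [13992/413 -5814/413 1330/59; -5814/413 22265/413 -553/59; 1330/59 -553/59 1783/118]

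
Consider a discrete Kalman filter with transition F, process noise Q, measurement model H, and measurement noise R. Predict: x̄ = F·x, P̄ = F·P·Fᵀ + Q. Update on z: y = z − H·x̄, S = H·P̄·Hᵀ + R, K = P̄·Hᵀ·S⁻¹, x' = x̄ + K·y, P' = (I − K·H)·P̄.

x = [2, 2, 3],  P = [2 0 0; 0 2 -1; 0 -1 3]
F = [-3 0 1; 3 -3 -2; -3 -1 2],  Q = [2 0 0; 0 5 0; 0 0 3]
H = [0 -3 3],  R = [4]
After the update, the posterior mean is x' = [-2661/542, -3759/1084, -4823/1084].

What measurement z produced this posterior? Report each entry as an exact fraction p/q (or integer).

x̄ = F·x = [-3, -6, -2]
P̄ = F·P·Fᵀ + Q = [23 -21 25; -21 41 -20; 25 -20 39]
S = H·P̄·Hᵀ + R = [1084]
K = P̄·Hᵀ·S⁻¹ = [69/542; -183/1084; 177/1084]
x' − x̄ = [-1035/542, 2745/1084, -2655/1084] = K·y
y = (KᵀK)⁻¹·Kᵀ·(x' − x̄) = [-15]
z = y + H·x̄ = [-15] + [12] = [-3]

z = [-3]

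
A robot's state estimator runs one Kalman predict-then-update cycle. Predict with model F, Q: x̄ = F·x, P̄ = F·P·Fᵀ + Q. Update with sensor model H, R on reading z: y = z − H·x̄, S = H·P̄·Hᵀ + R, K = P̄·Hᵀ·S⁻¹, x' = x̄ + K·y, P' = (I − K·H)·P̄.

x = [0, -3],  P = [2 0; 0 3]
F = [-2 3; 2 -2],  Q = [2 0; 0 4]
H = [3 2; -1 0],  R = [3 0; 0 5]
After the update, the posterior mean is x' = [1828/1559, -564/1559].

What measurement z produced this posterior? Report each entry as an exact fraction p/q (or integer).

z = [3, -2]

x̄ = F·x = [-9, 6]
P̄ = F·P·Fᵀ + Q = [37 -26; -26 24]
S = H·P̄·Hᵀ + R = [120 -59; -59 42]
K = P̄·Hᵀ·S⁻¹ = [295/1559 -959/1559; 274/1559 1350/1559]
x' − x̄ = [15859/1559, -9918/1559] = K·y
y = (KᵀK)⁻¹·Kᵀ·(x' − x̄) = [18, -11]
z = y + H·x̄ = [18, -11] + [-15, 9] = [3, -2]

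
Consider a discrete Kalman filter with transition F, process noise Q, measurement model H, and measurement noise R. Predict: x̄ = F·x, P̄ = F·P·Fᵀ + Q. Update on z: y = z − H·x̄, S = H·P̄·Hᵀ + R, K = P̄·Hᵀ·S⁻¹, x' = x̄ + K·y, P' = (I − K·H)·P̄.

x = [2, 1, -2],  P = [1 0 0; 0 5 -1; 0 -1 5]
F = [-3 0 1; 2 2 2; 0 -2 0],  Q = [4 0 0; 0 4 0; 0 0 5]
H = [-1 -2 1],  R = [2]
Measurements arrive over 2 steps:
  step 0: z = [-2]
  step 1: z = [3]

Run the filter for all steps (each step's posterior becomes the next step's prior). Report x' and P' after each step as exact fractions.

step 0: x' = [-2104/273, 134/39, -766/273], P' = [4514/273 -202/39 1646/273; -202/39 188/39 146/39; 1646/273 146/39 3800/273]
step 1: x' = [1446952/71691, -356492/23897, -477269/71691], P' = [3027238/23897 -1897340/23897 -2312386/71691; -1897340/23897 1233468/23897 550164/23897; -2312386/71691 550164/23897 334988/23897]

step 0: x̄ = F·x = [-8, 2, -2]
step 0: P̄ = F·P·Fᵀ + Q = [18 2 2; 2 40 -16; 2 -16 25]
step 0: y = z − H·x̄ = [-4]
step 0: S = H·P̄·Hᵀ + R = [273]
step 0: K = P̄·Hᵀ·S⁻¹ = [-20/273; -14/39; 55/273]
step 0: x' = x̄ + K·y = [-2104/273, 134/39, -766/273]
step 0: P' = (I − K·H)·P̄ = [4514/273 -202/39 1646/273; -202/39 188/39 146/39; 1646/273 146/39 3800/273]
step 1: x̄ = F·x = [5546/273, -184/13, -268/39]
step 1: P̄ = F·P·Fᵀ + Q = [35642/273 -740/13 -1504/39; -740/13 2364/13 -176/13; -1504/39 -176/13 947/39]
step 1: y = z − H·x̄ = [171/91]
step 1: S = H·P̄·Hᵀ + R = [71691/91]
step 1: K = P̄·Hᵀ·S⁻¹ = [-5030/71691; -9716/23897; 8183/71691]
step 1: x' = x̄ + K·y = [1446952/71691, -356492/23897, -477269/71691]
step 1: P' = (I − K·H)·P̄ = [3027238/23897 -1897340/23897 -2312386/71691; -1897340/23897 1233468/23897 550164/23897; -2312386/71691 550164/23897 334988/23897]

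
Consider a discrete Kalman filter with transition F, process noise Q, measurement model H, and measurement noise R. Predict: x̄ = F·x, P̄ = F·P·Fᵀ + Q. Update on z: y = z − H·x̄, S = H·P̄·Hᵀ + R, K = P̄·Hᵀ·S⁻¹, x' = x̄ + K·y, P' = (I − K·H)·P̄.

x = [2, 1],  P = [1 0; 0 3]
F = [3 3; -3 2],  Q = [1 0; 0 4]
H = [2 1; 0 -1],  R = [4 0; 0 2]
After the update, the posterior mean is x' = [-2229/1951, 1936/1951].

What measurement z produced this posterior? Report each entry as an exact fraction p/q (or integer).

x̄ = F·x = [9, -4]
P̄ = F·P·Fᵀ + Q = [37 9; 9 25]
S = H·P̄·Hᵀ + R = [213 -43; -43 27]
K = P̄·Hᵀ·S⁻¹ = [927/1951 826/1951; 43/1951 -1738/1951]
x' − x̄ = [-19788/1951, 9740/1951] = K·y
y = (KᵀK)⁻¹·Kᵀ·(x' − x̄) = [-16, -6]
z = y + H·x̄ = [-16, -6] + [14, 4] = [-2, -2]

z = [-2, -2]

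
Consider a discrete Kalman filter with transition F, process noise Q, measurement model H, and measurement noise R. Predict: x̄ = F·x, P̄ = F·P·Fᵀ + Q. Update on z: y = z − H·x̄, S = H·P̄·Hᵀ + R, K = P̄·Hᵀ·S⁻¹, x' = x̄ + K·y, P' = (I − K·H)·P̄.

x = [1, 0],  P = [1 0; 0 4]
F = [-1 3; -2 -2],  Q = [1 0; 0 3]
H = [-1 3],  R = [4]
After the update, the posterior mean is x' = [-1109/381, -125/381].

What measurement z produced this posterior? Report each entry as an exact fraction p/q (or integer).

z = [2]

x̄ = F·x = [-1, -2]
P̄ = F·P·Fᵀ + Q = [38 -22; -22 23]
S = H·P̄·Hᵀ + R = [381]
K = P̄·Hᵀ·S⁻¹ = [-104/381; 91/381]
x' − x̄ = [-728/381, 637/381] = K·y
y = (KᵀK)⁻¹·Kᵀ·(x' − x̄) = [7]
z = y + H·x̄ = [7] + [-5] = [2]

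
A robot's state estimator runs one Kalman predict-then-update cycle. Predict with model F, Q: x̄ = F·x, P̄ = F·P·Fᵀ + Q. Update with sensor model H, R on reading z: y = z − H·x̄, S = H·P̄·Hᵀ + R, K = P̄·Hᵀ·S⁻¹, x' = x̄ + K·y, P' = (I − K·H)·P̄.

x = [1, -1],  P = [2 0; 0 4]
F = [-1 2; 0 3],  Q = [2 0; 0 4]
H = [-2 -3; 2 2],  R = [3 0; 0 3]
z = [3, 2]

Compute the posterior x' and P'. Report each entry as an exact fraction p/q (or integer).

x̄ = F·x = [-3, -3]
P̄ = F·P·Fᵀ + Q = [20 24; 24 40]
y = z − H·x̄ = [-12, 14]
S = H·P̄·Hᵀ + R = [731 -560; -560 435]
K = P̄·Hᵀ·S⁻¹ = [112/877 1608/4385; -280/877 -512/4385]
x' = x̄ + K·y = [2637/4385, -3523/4385]
P' = (I − K·H)·P̄ = [8916/4385 -6504/4385; -6504/4385 5736/4385]

x' = [2637/4385, -3523/4385]
P' = [8916/4385 -6504/4385; -6504/4385 5736/4385]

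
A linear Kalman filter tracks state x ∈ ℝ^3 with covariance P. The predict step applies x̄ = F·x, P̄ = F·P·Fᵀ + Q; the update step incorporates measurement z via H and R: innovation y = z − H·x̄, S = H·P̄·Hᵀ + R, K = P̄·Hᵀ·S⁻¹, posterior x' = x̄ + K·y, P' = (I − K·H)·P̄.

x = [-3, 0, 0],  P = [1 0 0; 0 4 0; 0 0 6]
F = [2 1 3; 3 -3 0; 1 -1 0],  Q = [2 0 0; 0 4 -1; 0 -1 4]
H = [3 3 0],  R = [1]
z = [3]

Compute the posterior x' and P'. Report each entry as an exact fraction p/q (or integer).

x̄ = F·x = [-6, -9, -3]
P̄ = F·P·Fᵀ + Q = [64 -6 -2; -6 49 14; -2 14 9]
y = z − H·x̄ = [48]
S = H·P̄·Hᵀ + R = [910]
K = P̄·Hᵀ·S⁻¹ = [87/455; 129/910; 18/455]
x' = x̄ + K·y = [1446/455, -999/455, -501/455]
P' = (I − K·H)·P̄ = [13982/455 -13953/455 -4042/455; -13953/455 27949/910 4048/455; -4042/455 4048/455 3447/455]

x' = [1446/455, -999/455, -501/455]
P' = [13982/455 -13953/455 -4042/455; -13953/455 27949/910 4048/455; -4042/455 4048/455 3447/455]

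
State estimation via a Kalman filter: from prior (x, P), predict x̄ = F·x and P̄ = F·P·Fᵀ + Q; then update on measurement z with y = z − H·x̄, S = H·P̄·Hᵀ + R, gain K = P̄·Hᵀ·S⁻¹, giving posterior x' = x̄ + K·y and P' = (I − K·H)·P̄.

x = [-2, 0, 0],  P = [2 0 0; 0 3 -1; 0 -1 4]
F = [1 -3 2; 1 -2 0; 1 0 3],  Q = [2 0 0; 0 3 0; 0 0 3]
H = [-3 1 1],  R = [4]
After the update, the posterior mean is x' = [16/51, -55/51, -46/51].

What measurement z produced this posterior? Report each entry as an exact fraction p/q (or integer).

z = [-3]

x̄ = F·x = [-2, -2, -2]
P̄ = F·P·Fᵀ + Q = [59 24 35; 24 17 8; 35 8 41]
S = H·P̄·Hᵀ + R = [255]
K = P̄·Hᵀ·S⁻¹ = [-118/255; -47/255; -56/255]
x' − x̄ = [118/51, 47/51, 56/51] = K·y
y = (KᵀK)⁻¹·Kᵀ·(x' − x̄) = [-5]
z = y + H·x̄ = [-5] + [2] = [-3]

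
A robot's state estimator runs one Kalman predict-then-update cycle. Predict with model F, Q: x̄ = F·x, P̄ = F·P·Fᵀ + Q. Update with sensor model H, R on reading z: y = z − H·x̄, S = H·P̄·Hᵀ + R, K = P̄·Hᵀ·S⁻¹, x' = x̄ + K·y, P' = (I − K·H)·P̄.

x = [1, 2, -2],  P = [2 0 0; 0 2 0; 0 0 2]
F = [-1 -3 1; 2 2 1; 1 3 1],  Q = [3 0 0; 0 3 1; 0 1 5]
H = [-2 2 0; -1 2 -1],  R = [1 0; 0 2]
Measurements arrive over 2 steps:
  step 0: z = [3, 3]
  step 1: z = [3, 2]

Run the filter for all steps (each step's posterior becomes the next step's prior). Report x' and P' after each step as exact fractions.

step 0: x' = [-2969/1206, -3185/3618, -7039/3618], P' = [1553/402 4433/1206 3649/1206; 4433/1206 13505/3618 11893/3618; 3649/1206 11893/3618 16925/3618]
step 1: x' = [-29481303/15005234, -6297645/15005234, -6145683/15005234], P' = [24695945/7502617 23839313/7502617 22058668/7502617; 23839313/7502617 24800185/7502617 24390876/7502617; 22058668/7502617 24390876/7502617 36371967/7502617]

step 0: x̄ = F·x = [-9, 4, 5]
step 0: P̄ = F·P·Fᵀ + Q = [25 -14 -18; -14 21 19; -18 19 27]
step 0: y = z − H·x̄ = [-23, -9]
step 0: S = H·P̄·Hᵀ + R = [297 144; 144 82]
step 0: K = P̄·Hᵀ·S⁻¹ = [-226/603 31/134; 206/1809 101/402; 946/1809 -227/402]
step 0: x' = x̄ + K·y = [-2969/1206, -3185/3618, -7039/3618]
step 0: P' = (I − K·H)·P̄ = [1553/402 4433/1206 3649/1206; 4433/1206 13505/3618 11893/3618; 3649/1206 11893/3618 16925/3618]
step 1: x̄ = F·x = [11423/3618, -31223/3618, -25501/3618]
step 1: P̄ = F·P·Fᵀ + Q = [149843/3618 -199397/3618 -198391/3618; -199397/3618 335459/3618 328225/3618; -198391/3618 328225/3618 343583/3618]
step 1: y = z − H·x̄ = [48073/1809, 27802/1809]
step 1: S = H·P̄·Hᵀ + R = [1770001/1809 892336/1809; 892336/1809 465202/1809]
step 1: K = P̄·Hᵀ·S⁻¹ = [-1713264/7502617 924013/15005234; 1921744/7502617 1370181/15005234; 4664416/7502617 -9648883/15005234]
step 1: x' = x̄ + K·y = [-29481303/15005234, -6297645/15005234, -6145683/15005234]
step 1: P' = (I − K·H)·P̄ = [24695945/7502617 23839313/7502617 22058668/7502617; 23839313/7502617 24800185/7502617 24390876/7502617; 22058668/7502617 24390876/7502617 36371967/7502617]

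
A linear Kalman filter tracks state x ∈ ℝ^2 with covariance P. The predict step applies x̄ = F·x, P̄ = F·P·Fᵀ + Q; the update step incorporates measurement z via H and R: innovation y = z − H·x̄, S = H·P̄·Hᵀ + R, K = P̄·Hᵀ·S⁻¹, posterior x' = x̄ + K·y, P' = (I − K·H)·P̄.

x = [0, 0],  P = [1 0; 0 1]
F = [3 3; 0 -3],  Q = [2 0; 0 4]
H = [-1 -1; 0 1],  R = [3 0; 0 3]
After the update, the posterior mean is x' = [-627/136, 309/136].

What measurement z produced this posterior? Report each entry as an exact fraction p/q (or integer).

x̄ = F·x = [0, 0]
P̄ = F·P·Fᵀ + Q = [20 -9; -9 13]
S = H·P̄·Hᵀ + R = [18 -4; -4 16]
K = P̄·Hᵀ·S⁻¹ = [-53/68 -103/136; -3/68 109/136]
x' − x̄ = [-627/136, 309/136] = K·y
y = (KᵀK)⁻¹·Kᵀ·(x' − x̄) = [3, 3]
z = y + H·x̄ = [3, 3] + [0, 0] = [3, 3]

z = [3, 3]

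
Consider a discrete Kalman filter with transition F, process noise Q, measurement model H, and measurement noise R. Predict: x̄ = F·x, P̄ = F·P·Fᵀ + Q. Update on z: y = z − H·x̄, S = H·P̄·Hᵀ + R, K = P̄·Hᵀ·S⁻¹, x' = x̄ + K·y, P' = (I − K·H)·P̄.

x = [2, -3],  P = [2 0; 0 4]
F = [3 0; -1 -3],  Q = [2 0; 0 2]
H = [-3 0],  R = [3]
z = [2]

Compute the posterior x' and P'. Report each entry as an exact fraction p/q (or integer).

x' = [-34/61, 547/61]
P' = [20/61 -6/61; -6/61 2332/61]

x̄ = F·x = [6, 7]
P̄ = F·P·Fᵀ + Q = [20 -6; -6 40]
y = z − H·x̄ = [20]
S = H·P̄·Hᵀ + R = [183]
K = P̄·Hᵀ·S⁻¹ = [-20/61; 6/61]
x' = x̄ + K·y = [-34/61, 547/61]
P' = (I − K·H)·P̄ = [20/61 -6/61; -6/61 2332/61]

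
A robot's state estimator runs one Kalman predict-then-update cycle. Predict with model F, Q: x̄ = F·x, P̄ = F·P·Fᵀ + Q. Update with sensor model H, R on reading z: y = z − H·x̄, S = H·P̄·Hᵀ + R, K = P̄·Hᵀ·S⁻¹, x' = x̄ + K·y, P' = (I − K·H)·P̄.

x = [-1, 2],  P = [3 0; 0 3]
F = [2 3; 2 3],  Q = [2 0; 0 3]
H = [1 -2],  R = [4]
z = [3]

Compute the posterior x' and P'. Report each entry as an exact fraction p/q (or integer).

x' = [-31/57, -29/19]
P' = [968/57 186/19; 186/19 123/19]

x̄ = F·x = [4, 4]
P̄ = F·P·Fᵀ + Q = [41 39; 39 42]
y = z − H·x̄ = [7]
S = H·P̄·Hᵀ + R = [57]
K = P̄·Hᵀ·S⁻¹ = [-37/57; -15/19]
x' = x̄ + K·y = [-31/57, -29/19]
P' = (I − K·H)·P̄ = [968/57 186/19; 186/19 123/19]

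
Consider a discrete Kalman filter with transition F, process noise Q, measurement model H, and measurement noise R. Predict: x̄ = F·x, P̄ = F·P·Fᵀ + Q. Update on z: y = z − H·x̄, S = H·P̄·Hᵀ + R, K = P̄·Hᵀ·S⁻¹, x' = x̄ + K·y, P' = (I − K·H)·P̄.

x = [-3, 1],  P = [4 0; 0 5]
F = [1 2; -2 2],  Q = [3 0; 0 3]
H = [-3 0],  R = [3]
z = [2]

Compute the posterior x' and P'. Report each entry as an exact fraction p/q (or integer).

x' = [-55/82, 334/41]
P' = [27/82 6/41; 6/41 1383/41]

x̄ = F·x = [-1, 8]
P̄ = F·P·Fᵀ + Q = [27 12; 12 39]
y = z − H·x̄ = [-1]
S = H·P̄·Hᵀ + R = [246]
K = P̄·Hᵀ·S⁻¹ = [-27/82; -6/41]
x' = x̄ + K·y = [-55/82, 334/41]
P' = (I − K·H)·P̄ = [27/82 6/41; 6/41 1383/41]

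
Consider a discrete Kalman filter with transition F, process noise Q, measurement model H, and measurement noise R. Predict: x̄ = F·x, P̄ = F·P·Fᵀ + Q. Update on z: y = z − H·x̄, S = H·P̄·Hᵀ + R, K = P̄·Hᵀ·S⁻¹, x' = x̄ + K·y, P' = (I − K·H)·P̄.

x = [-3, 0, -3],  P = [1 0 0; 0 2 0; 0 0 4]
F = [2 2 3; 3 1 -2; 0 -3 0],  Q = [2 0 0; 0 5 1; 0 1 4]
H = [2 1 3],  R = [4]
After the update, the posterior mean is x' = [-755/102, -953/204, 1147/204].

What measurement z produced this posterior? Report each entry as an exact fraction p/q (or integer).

x̄ = F·x = [-15, -3, 0]
P̄ = F·P·Fᵀ + Q = [50 -14 -12; -14 32 -5; -12 -5 22]
S = H·P̄·Hᵀ + R = [204]
K = P̄·Hᵀ·S⁻¹ = [25/102; -11/204; 37/204]
x' − x̄ = [775/102, -341/204, 1147/204] = K·y
y = (KᵀK)⁻¹·Kᵀ·(x' − x̄) = [31]
z = y + H·x̄ = [31] + [-33] = [-2]

z = [-2]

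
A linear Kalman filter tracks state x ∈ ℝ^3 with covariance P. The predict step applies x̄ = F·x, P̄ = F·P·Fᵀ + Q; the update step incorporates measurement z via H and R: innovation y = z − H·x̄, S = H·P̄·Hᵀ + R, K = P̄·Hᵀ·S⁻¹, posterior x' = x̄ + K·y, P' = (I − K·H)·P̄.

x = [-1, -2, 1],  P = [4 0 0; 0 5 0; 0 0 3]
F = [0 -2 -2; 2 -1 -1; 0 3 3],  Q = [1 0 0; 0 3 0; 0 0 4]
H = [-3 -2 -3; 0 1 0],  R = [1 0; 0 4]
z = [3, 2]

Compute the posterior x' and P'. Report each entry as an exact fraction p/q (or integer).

x' = [5952/1565, 494/313, -9159/1565]
P' = [52291/3130 988/313 -29586/1565; 988/313 1044/313 -1680/313; -29586/1565 -1680/313 35492/1565]

x̄ = F·x = [2, -1, -3]
P̄ = F·P·Fᵀ + Q = [33 16 -48; 16 27 -24; -48 -24 76]
y = z − H·x̄ = [-2, 3]
S = H·P̄·Hᵀ + R = [130 -30; -30 31]
K = P̄·Hᵀ·S⁻¹ = [883/3130 247/313; -12/313 261/313; -918/1565 -420/313]
x' = x̄ + K·y = [5952/1565, 494/313, -9159/1565]
P' = (I − K·H)·P̄ = [52291/3130 988/313 -29586/1565; 988/313 1044/313 -1680/313; -29586/1565 -1680/313 35492/1565]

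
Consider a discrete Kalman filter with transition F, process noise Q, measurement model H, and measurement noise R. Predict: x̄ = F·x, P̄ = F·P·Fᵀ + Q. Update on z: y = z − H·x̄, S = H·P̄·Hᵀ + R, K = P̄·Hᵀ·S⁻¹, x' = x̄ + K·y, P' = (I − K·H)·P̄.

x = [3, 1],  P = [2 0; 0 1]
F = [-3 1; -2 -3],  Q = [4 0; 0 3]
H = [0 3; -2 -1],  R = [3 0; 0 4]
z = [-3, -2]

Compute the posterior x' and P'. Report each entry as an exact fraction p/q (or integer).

x̄ = F·x = [-8, -9]
P̄ = F·P·Fᵀ + Q = [23 9; 9 20]
y = z − H·x̄ = [24, -27]
S = H·P̄·Hᵀ + R = [183 -114; -114 152]
K = P̄·Hᵀ·S⁻¹ = [-19/130 -2329/4940; 21/65 -1/130]
x' = x̄ + K·y = [1207/988, -27/26]
P' = (I − K·H)·P̄ = [5019/4940 -19/130; -19/130 21/65]

x' = [1207/988, -27/26]
P' = [5019/4940 -19/130; -19/130 21/65]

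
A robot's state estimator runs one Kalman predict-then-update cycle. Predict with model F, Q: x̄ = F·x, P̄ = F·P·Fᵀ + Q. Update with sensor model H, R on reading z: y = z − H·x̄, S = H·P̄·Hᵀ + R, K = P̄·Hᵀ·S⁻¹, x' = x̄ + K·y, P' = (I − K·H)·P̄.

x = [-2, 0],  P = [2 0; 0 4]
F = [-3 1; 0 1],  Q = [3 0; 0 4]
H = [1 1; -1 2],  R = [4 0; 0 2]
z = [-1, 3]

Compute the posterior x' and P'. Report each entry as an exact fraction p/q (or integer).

x̄ = F·x = [6, 0]
P̄ = F·P·Fᵀ + Q = [25 4; 4 8]
y = z − H·x̄ = [-7, 9]
S = H·P̄·Hᵀ + R = [45 -5; -5 43]
K = P̄·Hᵀ·S⁻¹ = [581/955 -62/191; 288/955 60/191]
x' = x̄ + K·y = [-1127/955, 684/955]
P' = (I − K·H)·P̄ = [1756/955 568/955; 568/955 584/955]

x' = [-1127/955, 684/955]
P' = [1756/955 568/955; 568/955 584/955]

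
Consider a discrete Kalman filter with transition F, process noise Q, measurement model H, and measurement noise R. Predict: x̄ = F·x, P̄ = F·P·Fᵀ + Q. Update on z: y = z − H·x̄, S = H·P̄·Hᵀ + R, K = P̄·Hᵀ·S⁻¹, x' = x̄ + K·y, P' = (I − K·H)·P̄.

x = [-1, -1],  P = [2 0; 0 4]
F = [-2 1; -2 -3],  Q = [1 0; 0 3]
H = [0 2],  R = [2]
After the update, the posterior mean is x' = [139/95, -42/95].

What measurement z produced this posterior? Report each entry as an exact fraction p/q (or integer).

z = [-1]

x̄ = F·x = [1, 5]
P̄ = F·P·Fᵀ + Q = [13 -4; -4 47]
S = H·P̄·Hᵀ + R = [190]
K = P̄·Hᵀ·S⁻¹ = [-4/95; 47/95]
x' − x̄ = [44/95, -517/95] = K·y
y = (KᵀK)⁻¹·Kᵀ·(x' − x̄) = [-11]
z = y + H·x̄ = [-11] + [10] = [-1]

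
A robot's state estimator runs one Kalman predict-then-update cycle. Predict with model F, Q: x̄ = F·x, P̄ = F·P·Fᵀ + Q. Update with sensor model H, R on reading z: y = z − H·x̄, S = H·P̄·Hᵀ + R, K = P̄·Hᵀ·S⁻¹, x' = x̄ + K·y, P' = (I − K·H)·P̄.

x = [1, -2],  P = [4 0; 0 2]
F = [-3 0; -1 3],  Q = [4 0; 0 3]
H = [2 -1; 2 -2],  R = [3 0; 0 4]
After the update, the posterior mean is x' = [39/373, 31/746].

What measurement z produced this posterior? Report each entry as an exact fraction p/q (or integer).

z = [1, -1]

x̄ = F·x = [-3, -7]
P̄ = F·P·Fᵀ + Q = [40 12; 12 25]
S = H·P̄·Hᵀ + R = [140 138; 138 168]
K = P̄·Hᵀ·S⁻¹ = [308/373 -386/1119; 285/373 -1751/2238]
x' − x̄ = [1158/373, 5253/746] = K·y
y = (KᵀK)⁻¹·Kᵀ·(x' − x̄) = [0, -9]
z = y + H·x̄ = [0, -9] + [1, 8] = [1, -1]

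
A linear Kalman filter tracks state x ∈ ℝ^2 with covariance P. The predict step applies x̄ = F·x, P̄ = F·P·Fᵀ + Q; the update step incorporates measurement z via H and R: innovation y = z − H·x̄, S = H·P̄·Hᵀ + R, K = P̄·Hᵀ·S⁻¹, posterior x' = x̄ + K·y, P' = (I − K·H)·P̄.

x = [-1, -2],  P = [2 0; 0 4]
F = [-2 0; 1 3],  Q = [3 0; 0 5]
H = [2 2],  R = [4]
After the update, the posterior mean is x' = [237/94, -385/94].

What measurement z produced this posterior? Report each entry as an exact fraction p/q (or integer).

z = [-3]

x̄ = F·x = [2, -7]
P̄ = F·P·Fᵀ + Q = [11 -4; -4 43]
S = H·P̄·Hᵀ + R = [188]
K = P̄·Hᵀ·S⁻¹ = [7/94; 39/94]
x' − x̄ = [49/94, 273/94] = K·y
y = (KᵀK)⁻¹·Kᵀ·(x' − x̄) = [7]
z = y + H·x̄ = [7] + [-10] = [-3]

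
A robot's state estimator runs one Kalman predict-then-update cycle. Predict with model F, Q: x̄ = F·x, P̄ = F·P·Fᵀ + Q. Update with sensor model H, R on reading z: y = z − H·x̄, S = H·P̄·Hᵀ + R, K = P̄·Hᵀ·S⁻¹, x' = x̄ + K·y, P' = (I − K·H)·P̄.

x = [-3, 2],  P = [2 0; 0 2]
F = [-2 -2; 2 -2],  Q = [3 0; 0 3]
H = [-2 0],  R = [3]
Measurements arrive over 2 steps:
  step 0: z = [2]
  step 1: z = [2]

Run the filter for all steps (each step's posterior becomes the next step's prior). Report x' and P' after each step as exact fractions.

step 0: x̄ = F·x = [2, -10]
step 0: P̄ = F·P·Fᵀ + Q = [19 0; 0 19]
step 0: y = z − H·x̄ = [6]
step 0: S = H·P̄·Hᵀ + R = [79]
step 0: K = P̄·Hᵀ·S⁻¹ = [-38/79; 0]
step 0: x' = x̄ + K·y = [-70/79, -10]
step 0: P' = (I − K·H)·P̄ = [57/79 0; 0 19]
step 1: x̄ = F·x = [1720/79, 1440/79]
step 1: P̄ = F·P·Fᵀ + Q = [6469/79 5776/79; 5776/79 6469/79]
step 1: y = z − H·x̄ = [3598/79]
step 1: S = H·P̄·Hᵀ + R = [26113/79]
step 1: K = P̄·Hᵀ·S⁻¹ = [-12938/26113; -11552/26113]
step 1: x' = x̄ + K·y = [-20716/26113, -50144/26113]
step 1: P' = (I − K·H)·P̄ = [19407/26113 17328/26113; 17328/26113 449067/26113]

step 0: x' = [-70/79, -10], P' = [57/79 0; 0 19]
step 1: x' = [-20716/26113, -50144/26113], P' = [19407/26113 17328/26113; 17328/26113 449067/26113]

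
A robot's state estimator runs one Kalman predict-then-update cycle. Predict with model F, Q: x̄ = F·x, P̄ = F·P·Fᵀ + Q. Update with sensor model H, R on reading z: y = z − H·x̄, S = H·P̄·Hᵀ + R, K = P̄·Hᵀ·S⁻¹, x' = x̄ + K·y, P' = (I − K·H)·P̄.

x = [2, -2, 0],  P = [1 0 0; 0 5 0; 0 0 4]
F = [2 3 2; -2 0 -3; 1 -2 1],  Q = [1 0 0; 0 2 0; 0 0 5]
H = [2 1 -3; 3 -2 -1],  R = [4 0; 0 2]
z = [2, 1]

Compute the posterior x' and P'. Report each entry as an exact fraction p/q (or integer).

x' = [13251/19039, 9657/19039, 1265/38078]
P' = [23816/19039 21210/19039 21410/19039; 21210/19039 27104/19039 18060/19039; 21410/19039 18060/19039 25959/19039]

x̄ = F·x = [-2, -4, 6]
P̄ = F·P·Fᵀ + Q = [66 -28 -20; -28 42 -14; -20 -14 30]
y = z − H·x̄ = [28, 5]
S = H·P̄·Hᵀ + R = [792 580; 580 1194]
K = P̄·Hᵀ·S⁻¹ = [1153/19039 3809/19039; 3836/19039 -4319/19039; -16997/76156 2151/38078]
x' = x̄ + K·y = [13251/19039, 9657/19039, 1265/38078]
P' = (I − K·H)·P̄ = [23816/19039 21210/19039 21410/19039; 21210/19039 27104/19039 18060/19039; 21410/19039 18060/19039 25959/19039]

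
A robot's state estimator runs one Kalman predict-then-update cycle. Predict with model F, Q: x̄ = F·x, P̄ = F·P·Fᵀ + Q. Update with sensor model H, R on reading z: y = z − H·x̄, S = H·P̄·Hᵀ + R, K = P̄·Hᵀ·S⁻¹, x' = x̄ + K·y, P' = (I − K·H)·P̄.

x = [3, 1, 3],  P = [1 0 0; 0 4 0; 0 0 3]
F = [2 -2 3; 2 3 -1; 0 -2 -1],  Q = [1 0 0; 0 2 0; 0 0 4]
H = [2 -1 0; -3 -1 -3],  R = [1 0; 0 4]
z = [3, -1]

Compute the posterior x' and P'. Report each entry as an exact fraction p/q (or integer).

x' = [267574/39827, 417862/39827, -388443/39827]
P' = [150862/39827 288746/39827 -245752/39827; 288746/39827 590849/39827 -483481/39827; -245752/39827 -483481/39827 421887/39827]

x̄ = F·x = [13, 6, -5]
P̄ = F·P·Fᵀ + Q = [48 -29 7; -29 45 -21; 7 -21 23]
y = z − H·x̄ = [-17, 29]
S = H·P̄·Hᵀ + R = [354 -377; -377 514]
K = P̄·Hᵀ·S⁻¹ = [12978/39827 -1019/39827; -13357/39827 -1661/39827; -8023/39827 -11231/39827]
x' = x̄ + K·y = [267574/39827, 417862/39827, -388443/39827]
P' = (I − K·H)·P̄ = [150862/39827 288746/39827 -245752/39827; 288746/39827 590849/39827 -483481/39827; -245752/39827 -483481/39827 421887/39827]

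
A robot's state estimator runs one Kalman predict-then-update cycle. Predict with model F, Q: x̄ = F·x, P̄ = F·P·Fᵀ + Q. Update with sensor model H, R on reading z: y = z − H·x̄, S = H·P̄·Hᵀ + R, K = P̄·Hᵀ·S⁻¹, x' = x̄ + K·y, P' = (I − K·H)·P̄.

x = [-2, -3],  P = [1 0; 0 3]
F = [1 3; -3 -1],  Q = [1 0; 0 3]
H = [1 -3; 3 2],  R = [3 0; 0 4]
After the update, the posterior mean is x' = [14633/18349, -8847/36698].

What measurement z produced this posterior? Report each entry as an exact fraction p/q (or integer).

x̄ = F·x = [-11, 9]
P̄ = F·P·Fᵀ + Q = [29 -12; -12 15]
S = H·P̄·Hᵀ + R = [239 81; 81 181]
K = P̄·Hᵀ·S⁻¹ = [3331/18349 4896/18349; -9831/36698 3183/36698]
x' − x̄ = [216472/18349, -339129/36698] = K·y
y = (KᵀK)⁻¹·Kᵀ·(x' − x̄) = [40, 17]
z = y + H·x̄ = [40, 17] + [-38, -15] = [2, 2]

z = [2, 2]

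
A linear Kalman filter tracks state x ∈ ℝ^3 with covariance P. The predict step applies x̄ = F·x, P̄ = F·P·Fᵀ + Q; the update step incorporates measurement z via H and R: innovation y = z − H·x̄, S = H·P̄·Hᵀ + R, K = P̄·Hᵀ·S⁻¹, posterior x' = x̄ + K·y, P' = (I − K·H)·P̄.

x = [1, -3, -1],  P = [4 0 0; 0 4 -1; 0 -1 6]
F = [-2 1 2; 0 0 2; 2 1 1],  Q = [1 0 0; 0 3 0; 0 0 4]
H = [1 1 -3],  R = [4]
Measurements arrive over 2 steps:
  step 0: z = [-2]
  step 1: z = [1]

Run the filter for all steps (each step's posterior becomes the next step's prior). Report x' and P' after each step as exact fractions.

step 0: x̄ = F·x = [-7, -2, -2]
step 0: P̄ = F·P·Fᵀ + Q = [41 22 -3; 22 27 10; -3 10 28]
step 0: y = z − H·x̄ = [1]
step 0: S = H·P̄·Hᵀ + R = [326]
step 0: K = P̄·Hᵀ·S⁻¹ = [36/163; 19/326; -77/326]
step 0: x' = x̄ + K·y = [-1105/163, -633/326, -729/326]
step 0: P' = (I − K·H)·P̄ = [4091/163 2902/163 2283/163; 2902/163 8441/326 4723/326; 2283/163 4723/326 3199/326]
step 1: x̄ = F·x = [2329/326, -729/163, -2891/163]
step 1: P̄ = F·P·Fᵀ + Q = [13439/326 1989/163 2706/163; 1989/163 6887/163 17054/163; 2706/163 17054/163 48299/163]
step 1: y = z − H·x̄ = [-17891/326]
step 1: S = H·P̄·Hᵀ + R = [668735/326]
step 1: K = P̄·Hᵀ·S⁻¹ = [1181/668735; -84572/668735; -250274/668735]
step 1: x' = x̄ + K·y = [4712744/668735, 1650497/668735, 1874314/668735]
step 1: P' = (I − K·H)·P̄ = [27563604/668735 8466587/668735 12008489/668735; 8466587/668735 6315131/668735 5040002/668735; 12008489/668735 5040002/668735 6016529/668735]

step 0: x' = [-1105/163, -633/326, -729/326], P' = [4091/163 2902/163 2283/163; 2902/163 8441/326 4723/326; 2283/163 4723/326 3199/326]
step 1: x' = [4712744/668735, 1650497/668735, 1874314/668735], P' = [27563604/668735 8466587/668735 12008489/668735; 8466587/668735 6315131/668735 5040002/668735; 12008489/668735 5040002/668735 6016529/668735]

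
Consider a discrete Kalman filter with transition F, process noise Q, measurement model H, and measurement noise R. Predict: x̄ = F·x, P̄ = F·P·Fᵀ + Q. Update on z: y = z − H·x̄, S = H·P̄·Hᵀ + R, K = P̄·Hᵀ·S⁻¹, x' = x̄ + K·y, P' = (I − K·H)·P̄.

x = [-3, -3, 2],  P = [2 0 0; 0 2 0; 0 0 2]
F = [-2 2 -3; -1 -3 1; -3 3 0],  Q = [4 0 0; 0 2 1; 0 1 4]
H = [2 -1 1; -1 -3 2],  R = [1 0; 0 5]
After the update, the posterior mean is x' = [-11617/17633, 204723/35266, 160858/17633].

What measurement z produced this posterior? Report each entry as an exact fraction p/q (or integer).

z = [2, 2]

x̄ = F·x = [-6, 14, 0]
P̄ = F·P·Fᵀ + Q = [38 -14 24; -14 24 -11; 24 -11 40]
S = H·P̄·Hᵀ + R = [391 273; 273 371]
K = P̄·Hᵀ·S⁻¹ = [2007/5038 -5395/35266; -219/10076 -14081/70532; 444/2519 1943/17633]
x' − x̄ = [94181/17633, -289001/35266, 160858/17633] = K·y
y = (KᵀK)⁻¹·Kᵀ·(x' − x̄) = [28, 38]
z = y + H·x̄ = [28, 38] + [-26, -36] = [2, 2]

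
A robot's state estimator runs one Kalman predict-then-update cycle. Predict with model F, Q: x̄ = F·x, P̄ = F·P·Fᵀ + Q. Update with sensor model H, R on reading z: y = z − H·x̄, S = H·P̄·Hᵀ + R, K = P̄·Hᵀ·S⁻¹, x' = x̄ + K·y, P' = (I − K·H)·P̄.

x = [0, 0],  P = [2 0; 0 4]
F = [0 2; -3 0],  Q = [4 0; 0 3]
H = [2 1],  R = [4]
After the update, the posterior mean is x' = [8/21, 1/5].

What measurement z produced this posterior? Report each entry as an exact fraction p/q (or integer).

x̄ = F·x = [0, 0]
P̄ = F·P·Fᵀ + Q = [20 0; 0 21]
S = H·P̄·Hᵀ + R = [105]
K = P̄·Hᵀ·S⁻¹ = [8/21; 1/5]
x' − x̄ = [8/21, 1/5] = K·y
y = (KᵀK)⁻¹·Kᵀ·(x' − x̄) = [1]
z = y + H·x̄ = [1] + [0] = [1]

z = [1]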